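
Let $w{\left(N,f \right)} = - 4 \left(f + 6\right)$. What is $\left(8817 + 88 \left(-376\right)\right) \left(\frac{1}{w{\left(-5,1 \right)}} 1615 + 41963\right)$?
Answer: $- \frac{28478353579}{28} \approx -1.0171 \cdot 10^{9}$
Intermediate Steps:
$w{\left(N,f \right)} = -24 - 4 f$ ($w{\left(N,f \right)} = - 4 \left(6 + f\right) = -24 - 4 f$)
$\left(8817 + 88 \left(-376\right)\right) \left(\frac{1}{w{\left(-5,1 \right)}} 1615 + 41963\right) = \left(8817 + 88 \left(-376\right)\right) \left(\frac{1}{-24 - 4} \cdot 1615 + 41963\right) = \left(8817 - 33088\right) \left(\frac{1}{-24 - 4} \cdot 1615 + 41963\right) = - 24271 \left(\frac{1}{-28} \cdot 1615 + 41963\right) = - 24271 \left(\left(- \frac{1}{28}\right) 1615 + 41963\right) = - 24271 \left(- \frac{1615}{28} + 41963\right) = \left(-24271\right) \frac{1173349}{28} = - \frac{28478353579}{28}$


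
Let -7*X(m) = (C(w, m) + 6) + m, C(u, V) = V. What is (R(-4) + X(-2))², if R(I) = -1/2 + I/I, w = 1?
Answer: 9/196 ≈ 0.045918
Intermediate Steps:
R(I) = ½ (R(I) = -1*½ + 1 = -½ + 1 = ½)
X(m) = -6/7 - 2*m/7 (X(m) = -((m + 6) + m)/7 = -((6 + m) + m)/7 = -(6 + 2*m)/7 = -6/7 - 2*m/7)
(R(-4) + X(-2))² = (½ + (-6/7 - 2/7*(-2)))² = (½ + (-6/7 + 4/7))² = (½ - 2/7)² = (3/14)² = 9/196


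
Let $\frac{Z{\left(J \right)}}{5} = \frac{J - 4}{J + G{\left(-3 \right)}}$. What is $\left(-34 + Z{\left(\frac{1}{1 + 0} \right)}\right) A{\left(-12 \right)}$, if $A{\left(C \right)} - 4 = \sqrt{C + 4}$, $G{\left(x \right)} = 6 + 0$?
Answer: $- \frac{1012}{7} - \frac{506 i \sqrt{2}}{7} \approx -144.57 - 102.23 i$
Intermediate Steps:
$G{\left(x \right)} = 6$
$Z{\left(J \right)} = \frac{5 \left(-4 + J\right)}{6 + J}$ ($Z{\left(J \right)} = 5 \frac{J - 4}{J + 6} = 5 \frac{-4 + J}{6 + J} = \frac{5 \left(-4 + J\right)}{6 + J}$)
$A{\left(C \right)} = 4 + \sqrt{4 + C}$ ($A{\left(C \right)} = 4 + \sqrt{C + 4} = 4 + \sqrt{4 + C}$)
$\left(-34 + Z{\left(\frac{1}{1 + 0} \right)}\right) A{\left(-12 \right)} = \left(-34 + \frac{5 \left(-4 + \frac{1}{1 + 0}\right)}{6 + \frac{1}{1 + 0}}\right) \left(4 + \sqrt{4 - 12}\right) = \left(-34 + \frac{5 \left(-4 + 1^{-1}\right)}{6 + 1^{-1}}\right) \left(4 + \sqrt{-8}\right) = \left(-34 + \frac{5 \left(-4 + 1\right)}{6 + 1}\right) \left(4 + 2 i \sqrt{2}\right) = \left(-34 + 5 \cdot \frac{1}{7} \left(-3\right)\right) \left(4 + 2 i \sqrt{2}\right) = \left(-34 - \frac{15}{7}\right) \left(4 + 2 i \sqrt{2}\right) = - \frac{253 \left(4 + 2 i \sqrt{2}\right)}{7} = - \frac{1012}{7} - \frac{506 i \sqrt{2}}{7}$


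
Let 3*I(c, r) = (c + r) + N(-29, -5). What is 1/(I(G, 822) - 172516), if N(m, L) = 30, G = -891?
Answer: -1/172529 ≈ -5.7961e-6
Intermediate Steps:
I(c, r) = 10 + c/3 + r/3 (I(c, r) = ((c + r) + 30)/3 = (30 + c + r)/3 = 10 + c/3 + r/3)
1/(I(G, 822) - 172516) = 1/((10 + (⅓)*(-891) + (⅓)*822) - 172516) = 1/((10 - 297 + 274) - 172516) = 1/(-13 - 172516) = 1/(-172529) = -1/172529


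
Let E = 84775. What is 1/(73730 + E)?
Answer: 1/158505 ≈ 6.3089e-6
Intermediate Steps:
1/(73730 + E) = 1/(73730 + 84775) = 1/158505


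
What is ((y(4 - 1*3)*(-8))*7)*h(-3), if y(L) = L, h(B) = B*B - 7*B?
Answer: -1680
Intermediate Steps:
h(B) = B**2 - 7*B
((y(4 - 1*3)*(-8))*7)*h(-3) = (((4 - 1*3)*(-8))*7)*(-3*(-7 - 3)) = (((4 - 3)*(-8))*7)*(-3*(-10)) = ((1*(-8))*7)*30 = -8*7*30 = -56*30 = -1680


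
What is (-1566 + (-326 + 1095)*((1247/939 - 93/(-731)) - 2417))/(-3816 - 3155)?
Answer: 1276116649955/4784957139 ≈ 266.69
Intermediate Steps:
(-1566 + (-326 + 1095)*((1247/939 - 93/(-731)) - 2417))/(-3816 - 3155) = (-1566 + 769*((1247*(1/939) - 93*(-1/731)) - 2417))/(-6971) = (-1566 + 769*((1247/939 + 93/731) - 2417))*(-1/6971) = (-1566 + 769*(998884/686409 - 2417))*(-1/6971) = (-1566 + 769*(-1658051669/686409))*(-1/6971) = (-1566 - 1275041733461/686409)*(-1/6971) = -1276116649955/686409*(-1/6971) = 1276116649955/4784957139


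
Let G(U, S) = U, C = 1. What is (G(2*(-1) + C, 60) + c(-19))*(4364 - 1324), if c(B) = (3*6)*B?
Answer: -1042720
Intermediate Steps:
c(B) = 18*B
(G(2*(-1) + C, 60) + c(-19))*(4364 - 1324) = ((2*(-1) + 1) + 18*(-19))*(4364 - 1324) = ((-2 + 1) - 342)*3040 = (-1 - 342)*3040 = -343*3040 = -1042720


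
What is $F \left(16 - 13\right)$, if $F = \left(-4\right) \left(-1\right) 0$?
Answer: $0$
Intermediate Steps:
$F = 0$ ($F = 4 \cdot 0 = 0$)
$F \left(16 - 13\right) = 0 \left(16 - 13\right) = 0 \cdot 3 = 0$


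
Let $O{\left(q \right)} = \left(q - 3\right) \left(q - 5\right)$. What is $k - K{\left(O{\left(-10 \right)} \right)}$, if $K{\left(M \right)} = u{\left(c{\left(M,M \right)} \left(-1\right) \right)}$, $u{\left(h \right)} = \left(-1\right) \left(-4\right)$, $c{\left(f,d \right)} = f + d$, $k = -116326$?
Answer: $-116330$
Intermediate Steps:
$c{\left(f,d \right)} = d + f$
$u{\left(h \right)} = 4$
$O{\left(q \right)} = \left(-5 + q\right) \left(-3 + q\right)$ ($O{\left(q \right)} = \left(-3 + q\right) \left(-5 + q\right) = \left(-5 + q\right) \left(-3 + q\right)$)
$K{\left(M \right)} = 4$
$k - K{\left(O{\left(-10 \right)} \right)} = -116326 - 4 = -116330$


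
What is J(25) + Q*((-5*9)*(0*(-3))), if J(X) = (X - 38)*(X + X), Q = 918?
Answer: -650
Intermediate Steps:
J(X) = 2*X*(-38 + X) (J(X) = (-38 + X)*(2*X) = 2*X*(-38 + X))
J(25) + Q*((-5*9)*(0*(-3))) = 2*25*(-38 + 25) + 918*((-5*9)*(0*(-3))) = 2*25*(-13) + 918*(-45*0) = -650 + 918*0 = -650 + 0 = -650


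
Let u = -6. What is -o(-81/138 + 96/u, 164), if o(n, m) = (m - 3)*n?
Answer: 5341/2 ≈ 2670.5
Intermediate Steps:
o(n, m) = n*(-3 + m) (o(n, m) = (-3 + m)*n = n*(-3 + m))
-o(-81/138 + 96/u, 164) = -(-81/138 + 96/(-6))*(-3 + 164) = -(-81*1/138 + 96*(-1/6))*161 = -(-27/46 - 16)*161 = -(-763)*161/46 = -1*(-5341/2) = 5341/2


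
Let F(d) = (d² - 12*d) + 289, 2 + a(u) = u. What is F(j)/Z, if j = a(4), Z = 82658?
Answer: 269/82658 ≈ 0.0032544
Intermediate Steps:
a(u) = -2 + u
j = 2 (j = -2 + 4 = 2)
F(d) = 289 + d² - 12*d
F(j)/Z = (289 + 2² - 12*2)/82658 = (289 + 4 - 24)*(1/82658) = 269*(1/82658) = 269/82658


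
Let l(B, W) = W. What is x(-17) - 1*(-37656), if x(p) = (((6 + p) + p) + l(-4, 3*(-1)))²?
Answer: 38617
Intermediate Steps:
x(p) = (3 + 2*p)² (x(p) = (((6 + p) + p) + 3*(-1))² = ((6 + 2*p) - 3)² = (3 + 2*p)²)
x(-17) - 1*(-37656) = (3 + 2*(-17))² - 1*(-37656) = (3 - 34)² + 37656 = (-31)² + 37656 = 961 + 37656 = 38617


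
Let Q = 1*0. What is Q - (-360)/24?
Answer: 15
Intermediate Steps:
Q = 0
Q - (-360)/24 = 0 - (-360)/24 = 0 - 45*(-1/3) = 0 + 15 = 15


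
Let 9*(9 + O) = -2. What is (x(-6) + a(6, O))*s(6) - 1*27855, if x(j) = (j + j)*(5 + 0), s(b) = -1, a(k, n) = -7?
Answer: -27788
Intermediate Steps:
O = -83/9 (O = -9 + (1/9)*(-2) = -9 - 2/9 = -83/9 ≈ -9.2222)
x(j) = 10*j (x(j) = (2*j)*5 = 10*j)
(x(-6) + a(6, O))*s(6) - 1*27855 = (10*(-6) - 7)*(-1) - 1*27855 = (-60 - 7)*(-1) - 27855 = -67*(-1) - 27855 = 67 - 27855 = -27788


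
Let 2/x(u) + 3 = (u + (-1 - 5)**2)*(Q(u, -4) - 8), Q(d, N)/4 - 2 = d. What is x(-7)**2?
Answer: 4/664225 ≈ 6.0221e-6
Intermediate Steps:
Q(d, N) = 8 + 4*d
x(u) = 2/(-3 + 4*u*(36 + u)) (x(u) = 2/(-3 + (u + (-1 - 5)**2)*((8 + 4*u) - 8)) = 2/(-3 + (u + (-6)**2)*(4*u)) = 2/(-3 + (u + 36)*(4*u)) = 2/(-3 + (36 + u)*(4*u)) = 2/(-3 + 4*u*(36 + u)))
x(-7)**2 = (2/(-3 + 4*(-7)**2 + 144*(-7)))**2 = (2/(-3 + 4*49 - 1008))**2 = (2/(-3 + 196 - 1008))**2 = (2/(-815))**2 = (2*(-1/815))**2 = (-2/815)**2 = 4/664225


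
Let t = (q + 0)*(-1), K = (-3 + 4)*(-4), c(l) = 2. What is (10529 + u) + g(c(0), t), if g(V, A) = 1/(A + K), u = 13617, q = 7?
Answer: 265605/11 ≈ 24146.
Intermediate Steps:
K = -4 (K = 1*(-4) = -4)
t = -7 (t = (7 + 0)*(-1) = 7*(-1) = -7)
g(V, A) = 1/(-4 + A) (g(V, A) = 1/(A - 4) = 1/(-4 + A))
(10529 + u) + g(c(0), t) = (10529 + 13617) + 1/(-4 - 7) = 24146 + 1/(-11) = 24146 - 1/11 = 265605/11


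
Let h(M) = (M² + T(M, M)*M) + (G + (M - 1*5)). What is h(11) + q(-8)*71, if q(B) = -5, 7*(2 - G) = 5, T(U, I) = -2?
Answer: -1741/7 ≈ -248.71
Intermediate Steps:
G = 9/7 (G = 2 - ⅐*5 = 2 - 5/7 = 9/7 ≈ 1.2857)
h(M) = -26/7 + M² - M (h(M) = (M² - 2*M) + (9/7 + (M - 1*5)) = (M² - 2*M) + (9/7 + (M - 5)) = (M² - 2*M) + (9/7 + (-5 + M)) = (M² - 2*M) + (-26/7 + M) = -26/7 + M² - M)
h(11) + q(-8)*71 = (-26/7 + 11² - 1*11) - 5*71 = (-26/7 + 121 - 11) - 355 = 744/7 - 355 = -1741/7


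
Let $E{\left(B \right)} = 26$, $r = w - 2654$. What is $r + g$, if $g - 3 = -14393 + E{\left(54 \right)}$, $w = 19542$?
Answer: $2524$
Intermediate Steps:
$r = 16888$ ($r = 19542 - 2654 = 16888$)
$g = -14364$ ($g = 3 + \left(-14393 + 26\right) = 3 - 14367 = -14364$)
$r + g = 16888 - 14364 = 2524$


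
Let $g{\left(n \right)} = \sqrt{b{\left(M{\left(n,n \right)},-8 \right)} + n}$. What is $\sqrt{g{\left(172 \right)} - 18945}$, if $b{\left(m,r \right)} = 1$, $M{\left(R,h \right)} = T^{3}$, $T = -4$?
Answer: $\sqrt{-18945 + \sqrt{173}} \approx 137.59 i$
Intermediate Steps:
$M{\left(R,h \right)} = -64$ ($M{\left(R,h \right)} = \left(-4\right)^{3} = -64$)
$g{\left(n \right)} = \sqrt{1 + n}$
$\sqrt{g{\left(172 \right)} - 18945} = \sqrt{\sqrt{1 + 172} - 18945} = \sqrt{\sqrt{173} - 18945} = \sqrt{-18945 + \sqrt{173}}$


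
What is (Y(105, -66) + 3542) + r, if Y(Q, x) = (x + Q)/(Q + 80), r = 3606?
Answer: 1322419/185 ≈ 7148.2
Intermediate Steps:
Y(Q, x) = (Q + x)/(80 + Q)
(Y(105, -66) + 3542) + r = ((105 - 66)/(80 + 105) + 3542) + 3606 = (39/185 + 3542) + 3606 = 655309/185 + 3606 = 1322419/185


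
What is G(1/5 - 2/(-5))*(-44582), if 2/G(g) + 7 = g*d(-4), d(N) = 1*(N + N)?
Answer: 445820/59 ≈ 7556.3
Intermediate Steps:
d(N) = 2*N (d(N) = 1*(2*N) = 2*N)
G(g) = 2/(-7 - 8*g) (G(g) = 2/(-7 + g*(2*(-4))) = 2/(-7 + g*(-8)) = 2/(-7 - 8*g))
G(1/5 - 2/(-5))*(-44582) = -2/(7 + 8*(1/5 - 2/(-5)))*(-44582) = -2/(7 + 8*(1*(⅕) - 2*(-⅕)))*(-44582) = -2/(7 + 8*(⅕ + ⅖))*(-44582) = -2/(7 + 8*(⅗))*(-44582) = -2/(7 + 24/5)*(-44582) = -2/59/5*(-44582) = -2*5/59*(-44582) = -10/59*(-44582) = 445820/59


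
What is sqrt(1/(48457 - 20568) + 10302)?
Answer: sqrt(287312479)/167 ≈ 101.50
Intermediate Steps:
sqrt(1/(48457 - 20568) + 10302) = sqrt(1/27889 + 10302) = sqrt(287312479/27889) = sqrt(287312479)/167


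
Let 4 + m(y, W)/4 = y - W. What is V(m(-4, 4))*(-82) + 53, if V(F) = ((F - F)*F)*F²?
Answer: 53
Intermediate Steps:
m(y, W) = -16 - 4*W + 4*y (m(y, W) = -16 + 4*(y - W) = -16 + (-4*W + 4*y) = -16 - 4*W + 4*y)
V(F) = 0 (V(F) = (0*F)*F² = 0*F² = 0)
V(m(-4, 4))*(-82) + 53 = 0*(-82) + 53 = 0 + 53 = 53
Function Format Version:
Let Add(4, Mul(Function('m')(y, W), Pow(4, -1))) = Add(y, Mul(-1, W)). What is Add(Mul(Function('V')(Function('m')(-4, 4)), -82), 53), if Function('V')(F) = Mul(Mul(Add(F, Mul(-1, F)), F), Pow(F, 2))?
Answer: 53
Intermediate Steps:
Function('m')(y, W) = Add(-16, Mul(-4, W), Mul(4, y)) (Function('m')(y, W) = Add(-16, Mul(4, Add(y, Mul(-1, W)))) = Add(-16, Add(Mul(-4, W), Mul(4, y))) = Add(-16, Mul(-4, W), Mul(4, y)))
Function('V')(F) = 0 (Function('V')(F) = Mul(Mul(0, F), Pow(F, 2)) = Mul(0, Pow(F, 2)) = 0)
Add(Mul(Function('V')(Function('m')(-4, 4)), -82), 53) = Add(Mul(0, -82), 53) = Add(0, 53) = 53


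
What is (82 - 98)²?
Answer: 256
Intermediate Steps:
(82 - 98)² = (-16)² = 256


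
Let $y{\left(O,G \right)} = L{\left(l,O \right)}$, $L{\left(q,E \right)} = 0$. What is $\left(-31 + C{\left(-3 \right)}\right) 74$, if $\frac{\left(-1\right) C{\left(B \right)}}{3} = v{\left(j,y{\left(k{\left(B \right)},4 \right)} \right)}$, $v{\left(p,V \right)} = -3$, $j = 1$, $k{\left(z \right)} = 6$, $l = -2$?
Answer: $-1628$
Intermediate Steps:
$y{\left(O,G \right)} = 0$
$C{\left(B \right)} = 9$ ($C{\left(B \right)} = \left(-3\right) \left(-3\right) = 9$)
$\left(-31 + C{\left(-3 \right)}\right) 74 = \left(-31 + 9\right) 74 = \left(-22\right) 74 = -1628$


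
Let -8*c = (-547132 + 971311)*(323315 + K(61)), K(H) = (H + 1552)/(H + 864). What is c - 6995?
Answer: -31714602961213/1850 ≈ -1.7143e+10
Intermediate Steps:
K(H) = (1552 + H)/(864 + H)
c = -31714590020463/1850 (c = -(-547132 + 971311)*(323315 + (1552 + 61)/(864 + 61))/8 = -424179*(323315 + 1613/925)/8 = -424179*299067988/(8*925) = -⅛*126858360081852/925 = -31714590020463/1850 ≈ -1.7143e+10)
c - 6995 = -31714590020463/1850 - 6995 = -31714602961213/1850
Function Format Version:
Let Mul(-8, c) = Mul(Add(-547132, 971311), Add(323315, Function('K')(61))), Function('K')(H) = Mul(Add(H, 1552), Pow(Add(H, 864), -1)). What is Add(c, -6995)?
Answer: Rational(-31714602961213, 1850) ≈ -1.7143e+10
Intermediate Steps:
Function('K')(H) = Mul(Pow(Add(864, H), -1), Add(1552, H)) (Function('K')(H) = Mul(Add(1552, H), Pow(Add(864, H), -1)) = Mul(Pow(Add(864, H), -1), Add(1552, H)))
c = Rational(-31714590020463, 1850) (c = Mul(Rational(-1, 8), Mul(Add(-547132, 971311), Add(323315, Mul(Pow(Add(864, 61), -1), Add(1552, 61))))) = Mul(Rational(-1, 8), Mul(424179, Add(323315, Mul(Pow(925, -1), 1613)))) = Mul(Rational(-1, 8), Mul(424179, Add(323315, Mul(Rational(1, 925), 1613)))) = Mul(Rational(-1, 8), Mul(424179, Add(323315, Rational(1613, 925)))) = Mul(Rational(-1, 8), Mul(424179, Rational(299067988, 925))) = Mul(Rational(-1, 8), Rational(126858360081852, 925)) = Rational(-31714590020463, 1850) ≈ -1.7143e+10)
Add(c, -6995) = Add(Rational(-31714590020463, 1850), -6995) = Rational(-31714602961213, 1850)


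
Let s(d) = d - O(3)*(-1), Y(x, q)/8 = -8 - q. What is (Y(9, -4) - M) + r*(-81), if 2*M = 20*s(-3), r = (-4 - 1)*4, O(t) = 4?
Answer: 1578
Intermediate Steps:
r = -20 (r = -5*4 = -20)
Y(x, q) = -64 - 8*q (Y(x, q) = 8*(-8 - q) = -64 - 8*q)
s(d) = 4 + d (s(d) = d - 4*(-1) = d - 1*(-4) = d + 4 = 4 + d)
M = 10 (M = (20*(4 - 3))/2 = (20*1)/2 = (1/2)*20 = 10)
(Y(9, -4) - M) + r*(-81) = ((-64 - 8*(-4)) - 1*10) - 20*(-81) = ((-64 + 32) - 10) + 1620 = (-32 - 10) + 1620 = -42 + 1620 = 1578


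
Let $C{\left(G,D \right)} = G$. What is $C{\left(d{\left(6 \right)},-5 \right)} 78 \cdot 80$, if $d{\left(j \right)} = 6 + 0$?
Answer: $37440$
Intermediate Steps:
$d{\left(j \right)} = 6$
$C{\left(d{\left(6 \right)},-5 \right)} 78 \cdot 80 = 6 \cdot 78 \cdot 80 = 468 \cdot 80 = 37440$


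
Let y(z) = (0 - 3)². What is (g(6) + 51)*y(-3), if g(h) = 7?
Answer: 522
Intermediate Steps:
y(z) = 9 (y(z) = (-3)² = 9)
(g(6) + 51)*y(-3) = (7 + 51)*9 = 58*9 = 522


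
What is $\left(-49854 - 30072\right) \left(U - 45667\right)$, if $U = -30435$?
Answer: $6082528452$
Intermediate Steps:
$\left(-49854 - 30072\right) \left(U - 45667\right) = \left(-49854 - 30072\right) \left(-30435 - 45667\right) = \left(-79926\right) \left(-76102\right) = 6082528452$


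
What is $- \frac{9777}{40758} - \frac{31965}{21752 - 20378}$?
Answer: $- \frac{36562863}{1555597} \approx -23.504$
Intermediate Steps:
$- \frac{9777}{40758} - \frac{31965}{21752 - 20378} = \left(-9777\right) \frac{1}{40758} - \frac{31965}{1374} = - \frac{3259}{13586} - \frac{10655}{458} = - \frac{36562863}{1555597}$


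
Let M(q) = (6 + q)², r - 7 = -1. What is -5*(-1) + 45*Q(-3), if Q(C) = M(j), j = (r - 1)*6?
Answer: 58325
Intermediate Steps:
r = 6 (r = 7 - 1 = 6)
j = 30 (j = (6 - 1)*6 = 5*6 = 30)
Q(C) = 1296 (Q(C) = (6 + 30)² = 36² = 1296)
-5*(-1) + 45*Q(-3) = -5*(-1) + 45*1296 = 5 + 58320 = 58325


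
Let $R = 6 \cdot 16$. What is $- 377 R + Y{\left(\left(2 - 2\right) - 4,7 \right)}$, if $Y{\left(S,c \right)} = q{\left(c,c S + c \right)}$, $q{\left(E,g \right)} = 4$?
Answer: $-36188$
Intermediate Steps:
$Y{\left(S,c \right)} = 4$
$R = 96$
$- 377 R + Y{\left(\left(2 - 2\right) - 4,7 \right)} = \left(-377\right) 96 + 4 = -36192 + 4 = -36188$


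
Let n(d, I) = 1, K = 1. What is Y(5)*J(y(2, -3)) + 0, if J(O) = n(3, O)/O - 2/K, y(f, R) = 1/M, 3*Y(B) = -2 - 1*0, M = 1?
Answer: ⅔ ≈ 0.66667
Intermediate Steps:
Y(B) = -⅔ (Y(B) = (-2 - 1*0)/3 = (-2 + 0)/3 = (⅓)*(-2) = -⅔)
y(f, R) = 1 (y(f, R) = 1/1 = 1)
J(O) = -2 + 1/O (J(O) = 1/O - 2/1 = 1/O - 2*1 = 1/O - 2 = -2 + 1/O)
Y(5)*J(y(2, -3)) + 0 = -2*(-2 + 1/1)/3 + 0 = -2*(-2 + 1)/3 + 0 = -⅔*(-1) + 0 = ⅔ + 0 = ⅔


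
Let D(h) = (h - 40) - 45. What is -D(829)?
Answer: -744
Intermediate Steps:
D(h) = -85 + h (D(h) = (-40 + h) - 45 = -85 + h)
-D(829) = -(-85 + 829) = -1*744 = -744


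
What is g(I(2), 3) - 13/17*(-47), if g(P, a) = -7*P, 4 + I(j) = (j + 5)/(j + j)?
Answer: 3515/68 ≈ 51.691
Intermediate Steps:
I(j) = -4 + (5 + j)/(2*j) (I(j) = -4 + (j + 5)/(j + j) = -4 + (5 + j)/((2*j)) = -4 + (5 + j)*(1/(2*j)) = -4 + (5 + j)/(2*j))
g(I(2), 3) - 13/17*(-47) = -7*(5 - 7*2)/(2*2) - 13/17*(-47) = -7*(5 - 14)/(2*2) - 13*1/17*(-47) = -7*(-9)/(2*2) - 13/17*(-47) = -7*(-9/4) + 611/17 = 63/4 + 611/17 = 3515/68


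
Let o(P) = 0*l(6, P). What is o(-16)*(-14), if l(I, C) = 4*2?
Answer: 0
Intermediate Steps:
l(I, C) = 8
o(P) = 0 (o(P) = 0*8 = 0)
o(-16)*(-14) = 0*(-14) = 0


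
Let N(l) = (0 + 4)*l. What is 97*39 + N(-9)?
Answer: 3747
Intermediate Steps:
N(l) = 4*l
97*39 + N(-9) = 97*39 + 4*(-9) = 3783 - 36 = 3747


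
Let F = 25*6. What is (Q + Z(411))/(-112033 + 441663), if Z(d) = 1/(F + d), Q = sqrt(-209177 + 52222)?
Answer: 1/184922430 + I*sqrt(156955)/329630 ≈ 5.4077e-9 + 0.0012019*I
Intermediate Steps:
Q = I*sqrt(156955) (Q = sqrt(-156955) = I*sqrt(156955) ≈ 396.18*I)
F = 150
Z(d) = 1/(150 + d)
(Q + Z(411))/(-112033 + 441663) = (I*sqrt(156955) + 1/(150 + 411))/(-112033 + 441663) = (I*sqrt(156955) + 1/561)/329630 = (I*sqrt(156955) + 1/561)*(1/329630) = (1/561 + I*sqrt(156955))*(1/329630) = 1/184922430 + I*sqrt(156955)/329630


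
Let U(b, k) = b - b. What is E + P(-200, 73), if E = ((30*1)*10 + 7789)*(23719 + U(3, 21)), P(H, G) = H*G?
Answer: 191848391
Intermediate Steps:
U(b, k) = 0
P(H, G) = G*H
E = 191862991 (E = ((30*1)*10 + 7789)*(23719 + 0) = (30*10 + 7789)*23719 = (300 + 7789)*23719 = 8089*23719 = 191862991)
E + P(-200, 73) = 191862991 + 73*(-200) = 191862991 - 14600 = 191848391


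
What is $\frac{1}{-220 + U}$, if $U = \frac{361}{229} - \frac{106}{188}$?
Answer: $- \frac{21526}{4713923} \approx -0.0045665$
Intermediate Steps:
$U = \frac{21797}{21526}$ ($U = 361 \cdot \frac{1}{229} - \frac{53}{94} = \frac{361}{229} - \frac{53}{94} = \frac{21797}{21526} \approx 1.0126$)
$\frac{1}{-220 + U} = \frac{1}{-220 + \frac{21797}{21526}} = \frac{1}{- \frac{4713923}{21526}} = - \frac{21526}{4713923}$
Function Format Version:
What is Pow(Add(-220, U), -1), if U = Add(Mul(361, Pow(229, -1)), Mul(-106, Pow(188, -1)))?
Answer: Rational(-21526, 4713923) ≈ -0.0045665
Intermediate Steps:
U = Rational(21797, 21526) (U = Add(Mul(361, Rational(1, 229)), Mul(-106, Rational(1, 188))) = Add(Rational(361, 229), Rational(-53, 94)) = Rational(21797, 21526) ≈ 1.0126)
Pow(Add(-220, U), -1) = Pow(Add(-220, Rational(21797, 21526)), -1) = Pow(Rational(-4713923, 21526), -1) = Rational(-21526, 4713923)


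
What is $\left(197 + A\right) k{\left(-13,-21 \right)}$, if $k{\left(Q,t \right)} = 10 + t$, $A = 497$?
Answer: $-7634$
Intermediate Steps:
$\left(197 + A\right) k{\left(-13,-21 \right)} = \left(197 + 497\right) \left(10 - 21\right) = 694 \left(-11\right) = -7634$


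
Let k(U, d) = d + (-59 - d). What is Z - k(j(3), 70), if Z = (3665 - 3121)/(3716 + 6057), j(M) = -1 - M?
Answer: 577151/9773 ≈ 59.056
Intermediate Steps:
k(U, d) = -59
Z = 544/9773 ≈ 0.055664
Z - k(j(3), 70) = 544/9773 - 1*(-59) = 544/9773 + 59 = 577151/9773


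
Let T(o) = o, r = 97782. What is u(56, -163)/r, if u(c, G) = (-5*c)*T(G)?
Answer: 22820/48891 ≈ 0.46675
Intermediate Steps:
u(c, G) = -5*G*c (u(c, G) = (-5*c)*G = -5*G*c)
u(56, -163)/r = -5*(-163)*56/97782 = 45640*(1/97782) = 22820/48891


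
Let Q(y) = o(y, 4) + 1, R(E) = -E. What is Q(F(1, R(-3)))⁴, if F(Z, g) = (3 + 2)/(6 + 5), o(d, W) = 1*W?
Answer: 625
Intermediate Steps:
o(d, W) = W
F(Z, g) = 5/11
Q(y) = 5 (Q(y) = 4 + 1 = 5)
Q(F(1, R(-3)))⁴ = 5⁴ = 625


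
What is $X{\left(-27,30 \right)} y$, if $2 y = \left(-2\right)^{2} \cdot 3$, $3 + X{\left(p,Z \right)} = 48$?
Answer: $270$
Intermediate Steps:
$X{\left(p,Z \right)} = 45$ ($X{\left(p,Z \right)} = -3 + 48 = 45$)
$y = 6$ ($y = \frac{\left(-2\right)^{2} \cdot 3}{2} = \frac{4 \cdot 3}{2} = \frac{1}{2} \cdot 12 = 6$)
$X{\left(-27,30 \right)} y = 45 \cdot 6 = 270$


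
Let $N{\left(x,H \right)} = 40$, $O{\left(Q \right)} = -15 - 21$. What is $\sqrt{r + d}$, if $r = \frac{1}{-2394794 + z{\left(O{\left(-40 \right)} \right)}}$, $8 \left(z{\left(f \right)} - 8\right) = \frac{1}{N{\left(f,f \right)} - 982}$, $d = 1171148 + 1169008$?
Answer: $\frac{6 \sqrt{21171786674663635008591067}}{18047107297} \approx 1529.8$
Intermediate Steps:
$O{\left(Q \right)} = -36$
$d = 2340156$
$z{\left(f \right)} = \frac{60287}{7536}$ ($z{\left(f \right)} = 8 + \frac{1}{8 \left(40 - 982\right)} = 8 + \frac{1}{8 \left(-942\right)} = 8 + \frac{1}{8} \left(- \frac{1}{942}\right) = 8 - \frac{1}{7536} = \frac{60287}{7536}$)
$r = - \frac{7536}{18047107297}$ ($r = \frac{1}{-2394794 + \frac{60287}{7536}} = \frac{1}{- \frac{18047107297}{7536}} = - \frac{7536}{18047107297} \approx -4.1757 \cdot 10^{-7}$)
$\sqrt{r + d} = \sqrt{- \frac{7536}{18047107297} + 2340156} = \sqrt{\frac{42233046423710796}{18047107297}} = \frac{6 \sqrt{21171786674663635008591067}}{18047107297}$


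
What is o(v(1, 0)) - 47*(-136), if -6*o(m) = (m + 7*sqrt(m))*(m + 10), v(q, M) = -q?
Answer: 12787/2 - 21*I/2 ≈ 6393.5 - 10.5*I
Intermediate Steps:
o(m) = -(10 + m)*(m + 7*sqrt(m))/6 (o(m) = -(m + 7*sqrt(m))*(m + 10)/6 = -(m + 7*sqrt(m))*(10 + m)/6 = -(10 + m)*(m + 7*sqrt(m))/6)
o(v(1, 0)) - 47*(-136) = (-35*I/3 - 7*(-I)/6 - (-5)/3 - (-1*1)**2/6) - 47*(-136) = (-35*I/3 - (-7)*I/6 - 5/3*(-1) - 1/6*(-1)**2) + 6392 = (-35*I/3 - (-7)*I/6 + 5/3 - 1/6*1) + 6392 = (-35*I/3 + 7*I/6 + 5/3 - 1/6) + 6392 = (3/2 - 21*I/2) + 6392 = 12787/2 - 21*I/2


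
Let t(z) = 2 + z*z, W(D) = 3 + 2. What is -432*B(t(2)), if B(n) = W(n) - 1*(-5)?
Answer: -4320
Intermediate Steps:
W(D) = 5
t(z) = 2 + z²
B(n) = 10 (B(n) = 5 - 1*(-5) = 5 + 5 = 10)
-432*B(t(2)) = -432*10 = -4320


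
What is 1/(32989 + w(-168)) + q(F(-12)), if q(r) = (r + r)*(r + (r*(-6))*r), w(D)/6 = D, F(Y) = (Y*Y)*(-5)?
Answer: 143275289356801/31981 ≈ 4.4800e+9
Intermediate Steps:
F(Y) = -5*Y² (F(Y) = Y²*(-5) = -5*Y²)
w(D) = 6*D
q(r) = 2*r*(r - 6*r²) (q(r) = (2*r)*(r + (-6*r)*r) = (2*r)*(r - 6*r²) = 2*r*(r - 6*r²))
1/(32989 + w(-168)) + q(F(-12)) = 1/(32989 + 6*(-168)) + (-5*(-12)²)²*(2 - (-60)*(-12)²) = 1/(32989 - 1008) + (-5*144)²*(2 - (-60)*144) = 1/31981 + (-720)²*(2 - 12*(-720)) = 1/31981 + 518400*(2 + 8640) = 1/31981 + 518400*8642 = 1/31981 + 4480012800 = 143275289356801/31981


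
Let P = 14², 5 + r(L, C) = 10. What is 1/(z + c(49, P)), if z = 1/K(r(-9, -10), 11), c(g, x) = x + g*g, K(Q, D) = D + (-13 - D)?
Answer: 13/33760 ≈ 0.00038507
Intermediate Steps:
r(L, C) = 5 (r(L, C) = -5 + 10 = 5)
P = 196
K(Q, D) = -13
c(g, x) = x + g²
z = -1/13 (z = 1/(-13) = -1/13 ≈ -0.076923)
1/(z + c(49, P)) = 1/(-1/13 + (196 + 49²)) = 1/(-1/13 + (196 + 2401)) = 1/(-1/13 + 2597) = 1/(33760/13) = 13/33760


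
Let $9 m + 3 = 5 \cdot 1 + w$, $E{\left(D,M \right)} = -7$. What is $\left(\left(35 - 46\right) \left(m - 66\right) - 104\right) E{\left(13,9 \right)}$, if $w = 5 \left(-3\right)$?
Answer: $- \frac{40187}{9} \approx -4465.2$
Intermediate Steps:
$w = -15$
$m = - \frac{13}{9}$ ($m = - \frac{1}{3} + \frac{5 \cdot 1 - 15}{9} = - \frac{1}{3} + \frac{5 - 15}{9} = - \frac{1}{3} + \frac{1}{9} \left(-10\right) = - \frac{1}{3} - \frac{10}{9} = - \frac{13}{9} \approx -1.4444$)
$\left(\left(35 - 46\right) \left(m - 66\right) - 104\right) E{\left(13,9 \right)} = \left(\left(35 - 46\right) \left(- \frac{13}{9} - 66\right) - 104\right) \left(-7\right) = \left(\left(-11\right) \left(- \frac{607}{9}\right) - 104\right) \left(-7\right) = \left(\frac{6677}{9} - 104\right) \left(-7\right) = \frac{5741}{9} \left(-7\right) = - \frac{40187}{9}$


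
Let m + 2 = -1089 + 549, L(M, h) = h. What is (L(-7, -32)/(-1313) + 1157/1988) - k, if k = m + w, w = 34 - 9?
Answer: 1351078905/2610244 ≈ 517.61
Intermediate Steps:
w = 25
m = -542 (m = -2 + (-1089 + 549) = -2 - 540 = -542)
k = -517 (k = -542 + 25 = -517)
(L(-7, -32)/(-1313) + 1157/1988) - k = (-32/(-1313) + 1157/1988) - 1*(-517) = (-32*(-1/1313) + 1157*(1/1988)) + 517 = (32/1313 + 1157/1988) + 517 = 1582757/2610244 + 517 = 1351078905/2610244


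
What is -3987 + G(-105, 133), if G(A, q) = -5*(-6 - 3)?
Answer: -3942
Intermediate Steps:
G(A, q) = 45 (G(A, q) = -5*(-9) = 45)
-3987 + G(-105, 133) = -3987 + 45 = -3942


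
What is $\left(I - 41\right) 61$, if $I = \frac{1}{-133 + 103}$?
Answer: $- \frac{75091}{30} \approx -2503.0$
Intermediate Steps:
$I = - \frac{1}{30}$ ($I = \frac{1}{-30} = - \frac{1}{30} \approx -0.033333$)
$\left(I - 41\right) 61 = \left(- \frac{1}{30} - 41\right) 61 = \left(- \frac{1231}{30}\right) 61 = - \frac{75091}{30}$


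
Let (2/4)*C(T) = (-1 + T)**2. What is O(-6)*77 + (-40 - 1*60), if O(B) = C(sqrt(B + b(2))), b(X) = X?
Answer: -562 - 616*I ≈ -562.0 - 616.0*I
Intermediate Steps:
C(T) = 2*(-1 + T)**2
O(B) = 2*(-1 + sqrt(2 + B))**2 (O(B) = 2*(-1 + sqrt(B + 2))**2 = 2*(-1 + sqrt(2 + B))**2)
O(-6)*77 + (-40 - 1*60) = (2*(-1 + sqrt(2 - 6))**2)*77 + (-40 - 1*60) = (2*(-1 + sqrt(-4))**2)*77 + (-40 - 60) = (2*(-1 + 2*I)**2)*77 - 100 = 154*(-1 + 2*I)**2 - 100 = -100 + 154*(-1 + 2*I)**2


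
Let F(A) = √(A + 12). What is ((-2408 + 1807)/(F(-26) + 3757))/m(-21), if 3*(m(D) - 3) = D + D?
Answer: 2257957/155265693 - 601*I*√14/155265693 ≈ 0.014543 - 1.4483e-5*I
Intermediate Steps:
m(D) = 3 + 2*D/3 (m(D) = 3 + (D + D)/3 = 3 + (2*D)/3 = 3 + 2*D/3)
F(A) = √(12 + A)
((-2408 + 1807)/(F(-26) + 3757))/m(-21) = ((-2408 + 1807)/(√(12 - 26) + 3757))/(3 + (⅔)*(-21)) = (-601/(√(-14) + 3757))/(3 - 14) = -601/(I*√14 + 3757)/(-11) = -601/(3757 + I*√14)*(-1/11) = 601/(11*(3757 + I*√14))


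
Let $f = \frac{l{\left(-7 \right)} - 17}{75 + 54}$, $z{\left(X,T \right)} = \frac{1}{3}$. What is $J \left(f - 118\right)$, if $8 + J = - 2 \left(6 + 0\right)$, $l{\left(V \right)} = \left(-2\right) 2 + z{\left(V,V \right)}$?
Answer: $\frac{914560}{387} \approx 2363.2$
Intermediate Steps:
$z{\left(X,T \right)} = \frac{1}{3}$
$l{\left(V \right)} = - \frac{11}{3}$ ($l{\left(V \right)} = \left(-2\right) 2 + \frac{1}{3} = -4 + \frac{1}{3} = - \frac{11}{3}$)
$f = - \frac{62}{387}$ ($f = \frac{- \frac{11}{3} - 17}{75 + 54} = - \frac{62}{3 \cdot 129} = \left(- \frac{62}{3}\right) \frac{1}{129} = - \frac{62}{387} \approx -0.16021$)
$J = -20$ ($J = -8 - 2 \left(6 + 0\right) = -8 - 12 = -20$)
$J \left(f - 118\right) = - 20 \left(- \frac{62}{387} - 118\right) = \left(-20\right) \left(- \frac{45728}{387}\right) = \frac{914560}{387}$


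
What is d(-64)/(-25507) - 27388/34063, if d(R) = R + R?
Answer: -30183724/37775867 ≈ -0.79902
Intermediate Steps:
d(R) = 2*R
d(-64)/(-25507) - 27388/34063 = (2*(-64))/(-25507) - 27388/34063 = -128*(-1/25507) - 27388*1/34063 = 128/25507 - 27388/34063 = -30183724/37775867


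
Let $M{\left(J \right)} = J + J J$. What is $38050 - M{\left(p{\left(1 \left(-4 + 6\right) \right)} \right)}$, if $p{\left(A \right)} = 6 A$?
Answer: $37894$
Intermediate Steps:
$M{\left(J \right)} = J + J^{2}$
$38050 - M{\left(p{\left(1 \left(-4 + 6\right) \right)} \right)} = 38050 - 6 \cdot 1 \left(-4 + 6\right) \left(1 + 6 \cdot 1 \left(-4 + 6\right)\right) = 38050 - 6 \cdot 1 \cdot 2 \left(1 + 6 \cdot 1 \cdot 2\right) = 38050 - 6 \cdot 2 \left(1 + 6 \cdot 2\right) = 38050 - 12 \left(1 + 12\right) = 38050 - 12 \cdot 13 = 38050 - 156 = 37894$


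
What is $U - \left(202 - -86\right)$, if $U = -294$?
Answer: $-582$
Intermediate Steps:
$U - \left(202 - -86\right) = -294 - \left(202 - -86\right) = -294 - \left(202 + 86\right) = -294 - 288 = -582$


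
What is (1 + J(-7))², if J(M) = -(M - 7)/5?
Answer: 361/25 ≈ 14.440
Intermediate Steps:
J(M) = 7/5 - M/5 (J(M) = -(-7 + M)*(⅕) = (7 - M)*(⅕) = 7/5 - M/5)
(1 + J(-7))² = (1 + (7/5 - ⅕*(-7)))² = (1 + (7/5 + 7/5))² = (1 + 14/5)² = (19/5)² = 361/25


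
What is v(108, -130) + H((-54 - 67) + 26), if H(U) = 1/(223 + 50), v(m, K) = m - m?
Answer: 1/273 ≈ 0.0036630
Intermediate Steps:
v(m, K) = 0
H(U) = 1/273
v(108, -130) + H((-54 - 67) + 26) = 0 + 1/273 = 1/273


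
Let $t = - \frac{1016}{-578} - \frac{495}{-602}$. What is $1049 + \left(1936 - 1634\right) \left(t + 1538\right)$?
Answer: $\frac{40563333746}{86989} \approx 4.663 \cdot 10^{5}$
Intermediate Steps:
$t = \frac{448871}{173978}$ ($t = \left(-1016\right) \left(- \frac{1}{578}\right) - - \frac{495}{602} = \frac{508}{289} + \frac{495}{602} = \frac{448871}{173978} \approx 2.58$)
$1049 + \left(1936 - 1634\right) \left(t + 1538\right) = 1049 + \left(1936 - 1634\right) \left(\frac{448871}{173978} + 1538\right) = 1049 + 302 \cdot \frac{268027035}{173978} = 1049 + \frac{40472082285}{86989} = \frac{40563333746}{86989}$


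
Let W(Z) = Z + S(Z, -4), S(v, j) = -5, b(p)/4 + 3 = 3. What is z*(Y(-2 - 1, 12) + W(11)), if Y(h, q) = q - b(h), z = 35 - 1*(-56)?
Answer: 1638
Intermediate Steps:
b(p) = 0 (b(p) = -12 + 4*3 = -12 + 12 = 0)
z = 91 (z = 35 + 56 = 91)
Y(h, q) = q (Y(h, q) = q - 1*0 = q + 0 = q)
W(Z) = -5 + Z (W(Z) = Z - 5 = -5 + Z)
z*(Y(-2 - 1, 12) + W(11)) = 91*(12 + (-5 + 11)) = 91*(12 + 6) = 91*18 = 1638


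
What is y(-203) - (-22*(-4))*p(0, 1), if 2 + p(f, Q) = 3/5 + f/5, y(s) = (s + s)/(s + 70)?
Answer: 11994/95 ≈ 126.25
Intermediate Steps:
y(s) = 2*s/(70 + s) (y(s) = (2*s)/(70 + s) = 2*s/(70 + s))
p(f, Q) = -7/5 + f/5 (p(f, Q) = -2 + (3/5 + f/5) = -2 + (3*(⅕) + f*(⅕)) = -2 + (⅗ + f/5) = -7/5 + f/5)
y(-203) - (-22*(-4))*p(0, 1) = 2*(-203)/(70 - 203) - (-22*(-4))*(-7/5 + (⅕)*0) = 2*(-203)/(-133) - 88*(-7/5 + 0) = 2*(-203)*(-1/133) - 88*(-7)/5 = 58/19 - 1*(-616/5) = 58/19 + 616/5 = 11994/95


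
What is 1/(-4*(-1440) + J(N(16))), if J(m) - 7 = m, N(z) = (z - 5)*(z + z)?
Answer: 1/6119 ≈ 0.00016343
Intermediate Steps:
N(z) = 2*z*(-5 + z) (N(z) = (-5 + z)*(2*z) = 2*z*(-5 + z))
J(m) = 7 + m
1/(-4*(-1440) + J(N(16))) = 1/(-4*(-1440) + (7 + 2*16*(-5 + 16))) = 1/(5760 + (7 + 2*16*11)) = 1/(5760 + (7 + 352)) = 1/(5760 + 359) = 1/6119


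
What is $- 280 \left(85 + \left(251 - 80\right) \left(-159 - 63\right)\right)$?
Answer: $10605560$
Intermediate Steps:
$- 280 \left(85 + \left(251 - 80\right) \left(-159 - 63\right)\right) = - 280 \left(85 + 171 \left(-222\right)\right) = - 280 \left(85 - 37962\right) = \left(-280\right) \left(-37877\right) = 10605560$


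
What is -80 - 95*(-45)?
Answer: 4195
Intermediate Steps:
-80 - 95*(-45) = -80 + 4275 = 4195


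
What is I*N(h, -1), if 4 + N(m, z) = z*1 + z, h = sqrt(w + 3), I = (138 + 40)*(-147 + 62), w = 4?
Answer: 90780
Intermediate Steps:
I = -15130 (I = 178*(-85) = -15130)
h = sqrt(7) (h = sqrt(4 + 3) = sqrt(7) ≈ 2.6458)
N(m, z) = -4 + 2*z (N(m, z) = -4 + (z*1 + z) = -4 + (z + z) = -4 + 2*z)
I*N(h, -1) = -15130*(-4 + 2*(-1)) = -15130*(-4 - 2) = -15130*(-6) = 90780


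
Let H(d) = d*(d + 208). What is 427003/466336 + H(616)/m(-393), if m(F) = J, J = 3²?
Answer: 236708535251/4197024 ≈ 56399.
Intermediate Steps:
J = 9
m(F) = 9
H(d) = d*(208 + d)
427003/466336 + H(616)/m(-393) = 427003/466336 + (616*(208 + 616))/9 = 427003*(1/466336) + (616*824)*(⅑) = 427003/466336 + 507584*(⅑) = 427003/466336 + 507584/9 = 236708535251/4197024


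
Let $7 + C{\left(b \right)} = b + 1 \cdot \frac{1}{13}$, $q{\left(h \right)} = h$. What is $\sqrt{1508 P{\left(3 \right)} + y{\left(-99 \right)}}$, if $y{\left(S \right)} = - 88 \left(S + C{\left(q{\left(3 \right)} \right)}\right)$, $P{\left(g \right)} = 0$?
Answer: $\frac{4 \sqrt{95667}}{13} \approx 95.169$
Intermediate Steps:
$C{\left(b \right)} = - \frac{90}{13} + b$ ($C{\left(b \right)} = -7 + \left(b + 1 \cdot \frac{1}{13}\right) = -7 + \left(b + \frac{1}{13}\right) = -7 + \left(\frac{1}{13} + b\right) = - \frac{90}{13} + b$)
$y{\left(S \right)} = \frac{4488}{13} - 88 S$ ($y{\left(S \right)} = - 88 \left(S + \left(- \frac{90}{13} + 3\right)\right) = - 88 \left(S - \frac{51}{13}\right) = - 88 \left(- \frac{51}{13} + S\right) = \frac{4488}{13} - 88 S$)
$\sqrt{1508 P{\left(3 \right)} + y{\left(-99 \right)}} = \sqrt{1508 \cdot 0 + \left(\frac{4488}{13} - -8712\right)} = \sqrt{0 + \left(\frac{4488}{13} + 8712\right)} = \sqrt{0 + \frac{117744}{13}} = \sqrt{\frac{117744}{13}} = \frac{4 \sqrt{95667}}{13}$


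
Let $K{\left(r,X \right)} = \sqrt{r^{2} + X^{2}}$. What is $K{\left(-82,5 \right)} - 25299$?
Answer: $-25299 + \sqrt{6749} \approx -25217.0$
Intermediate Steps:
$K{\left(r,X \right)} = \sqrt{X^{2} + r^{2}}$
$K{\left(-82,5 \right)} - 25299 = \sqrt{5^{2} + \left(-82\right)^{2}} - 25299 = \sqrt{25 + 6724} - 25299 = \sqrt{6749} - 25299 = -25299 + \sqrt{6749}$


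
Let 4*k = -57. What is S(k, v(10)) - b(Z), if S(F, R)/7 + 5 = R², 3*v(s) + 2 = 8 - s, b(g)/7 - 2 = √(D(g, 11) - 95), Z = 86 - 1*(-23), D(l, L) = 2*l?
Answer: -329/9 - 7*√123 ≈ -114.19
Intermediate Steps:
k = -57/4 (k = (¼)*(-57) = -57/4 ≈ -14.250)
Z = 109 (Z = 86 + 23 = 109)
b(g) = 14 + 7*√(-95 + 2*g) (b(g) = 14 + 7*√(2*g - 95) = 14 + 7*√(-95 + 2*g))
v(s) = 2 - s/3 (v(s) = -⅔ + (8 - s)/3 = -⅔ + (8/3 - s/3) = 2 - s/3)
S(F, R) = -35 + 7*R²
S(k, v(10)) - b(Z) = (-35 + 7*(2 - ⅓*10)²) - (14 + 7*√(-95 + 2*109)) = (-35 + 7*(2 - 10/3)²) - (14 + 7*√(-95 + 218)) = (-35 + 7*(-4/3)²) - (14 + 7*√123) = (-35 + 7*(16/9)) + (-14 - 7*√123) = (-35 + 112/9) + (-14 - 7*√123) = -203/9 + (-14 - 7*√123) = -329/9 - 7*√123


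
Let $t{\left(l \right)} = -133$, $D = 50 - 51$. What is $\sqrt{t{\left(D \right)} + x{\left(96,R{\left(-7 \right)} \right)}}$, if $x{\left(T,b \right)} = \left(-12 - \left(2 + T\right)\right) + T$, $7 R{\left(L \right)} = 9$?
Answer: $7 i \sqrt{3} \approx 12.124 i$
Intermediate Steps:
$D = -1$
$R{\left(L \right)} = \frac{9}{7}$ ($R{\left(L \right)} = \frac{1}{7} \cdot 9 = \frac{9}{7}$)
$x{\left(T,b \right)} = -14$ ($x{\left(T,b \right)} = \left(-14 - T\right) + T = -14$)
$\sqrt{t{\left(D \right)} + x{\left(96,R{\left(-7 \right)} \right)}} = \sqrt{-133 - 14} = \sqrt{-147} = 7 i \sqrt{3}$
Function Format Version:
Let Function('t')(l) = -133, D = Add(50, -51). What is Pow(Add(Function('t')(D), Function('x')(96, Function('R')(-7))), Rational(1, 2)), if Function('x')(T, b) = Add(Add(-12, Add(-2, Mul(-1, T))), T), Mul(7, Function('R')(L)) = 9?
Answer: Mul(7, I, Pow(3, Rational(1, 2))) ≈ Mul(12.124, I)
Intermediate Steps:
D = -1
Function('R')(L) = Rational(9, 7) (Function('R')(L) = Mul(Rational(1, 7), 9) = Rational(9, 7))
Function('x')(T, b) = -14 (Function('x')(T, b) = Add(Add(-14, Mul(-1, T)), T) = -14)
Pow(Add(Function('t')(D), Function('x')(96, Function('R')(-7))), Rational(1, 2)) = Pow(Add(-133, -14), Rational(1, 2)) = Pow(-147, Rational(1, 2)) = Mul(7, I, Pow(3, Rational(1, 2)))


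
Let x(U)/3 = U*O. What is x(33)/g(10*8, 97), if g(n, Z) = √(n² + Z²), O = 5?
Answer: 495*√15809/15809 ≈ 3.9369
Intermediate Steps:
x(U) = 15*U (x(U) = 3*(U*5) = 3*(5*U) = 15*U)
g(n, Z) = √(Z² + n²)
x(33)/g(10*8, 97) = (15*33)/(√(97² + (10*8)²)) = 495/(√(9409 + 80²)) = 495/(√(9409 + 6400)) = 495/(√15809) = 495*(√15809/15809) = 495*√15809/15809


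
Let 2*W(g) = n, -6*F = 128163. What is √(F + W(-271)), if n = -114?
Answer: I*√85670/2 ≈ 146.35*I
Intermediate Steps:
F = -42721/2 (F = -⅙*128163 = -42721/2 ≈ -21361.)
W(g) = -57 (W(g) = (½)*(-114) = -57)
√(F + W(-271)) = √(-42721/2 - 57) = √(-42835/2) = I*√85670/2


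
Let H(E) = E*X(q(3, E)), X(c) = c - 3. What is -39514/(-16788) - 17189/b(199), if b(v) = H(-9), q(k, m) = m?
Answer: -23691785/151092 ≈ -156.80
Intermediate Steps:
X(c) = -3 + c
H(E) = E*(-3 + E)
b(v) = 108 (b(v) = -9*(-3 - 9) = -9*(-12) = 108)
-39514/(-16788) - 17189/b(199) = -39514/(-16788) - 17189/108 = -39514*(-1/16788) - 17189*1/108 = 19757/8394 - 17189/108 = -23691785/151092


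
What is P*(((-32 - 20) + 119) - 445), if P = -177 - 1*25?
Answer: 76356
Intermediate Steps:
P = -202 (P = -177 - 25 = -202)
P*(((-32 - 20) + 119) - 445) = -202*(((-32 - 20) + 119) - 445) = -202*((-52 + 119) - 445) = -202*(67 - 445) = -202*(-378) = 76356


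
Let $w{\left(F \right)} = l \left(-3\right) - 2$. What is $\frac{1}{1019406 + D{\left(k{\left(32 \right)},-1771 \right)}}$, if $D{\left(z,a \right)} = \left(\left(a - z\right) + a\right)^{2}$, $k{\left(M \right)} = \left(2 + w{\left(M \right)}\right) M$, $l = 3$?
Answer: $\frac{1}{11607922} \approx 8.6148 \cdot 10^{-8}$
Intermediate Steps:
$w{\left(F \right)} = -11$ ($w{\left(F \right)} = 3 \left(-3\right) - 2 = -9 - 2 = -11$)
$k{\left(M \right)} = - 9 M$ ($k{\left(M \right)} = \left(2 - 11\right) M = - 9 M$)
$D{\left(z,a \right)} = \left(- z + 2 a\right)^{2}$
$\frac{1}{1019406 + D{\left(k{\left(32 \right)},-1771 \right)}} = \frac{1}{1019406 + \left(- \left(-9\right) 32 + 2 \left(-1771\right)\right)^{2}} = \frac{1}{1019406 + \left(\left(-1\right) \left(-288\right) - 3542\right)^{2}} = \frac{1}{1019406 + \left(288 - 3542\right)^{2}} = \frac{1}{1019406 + \left(-3254\right)^{2}} = \frac{1}{1019406 + 10588516} = \frac{1}{11607922}$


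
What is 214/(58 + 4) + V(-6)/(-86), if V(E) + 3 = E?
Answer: 9481/2666 ≈ 3.5563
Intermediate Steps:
V(E) = -3 + E
214/(58 + 4) + V(-6)/(-86) = 214/(58 + 4) + (-3 - 6)/(-86) = 214/62 - 9*(-1/86) = 214*(1/62) + 9/86 = 107/31 + 9/86 = 9481/2666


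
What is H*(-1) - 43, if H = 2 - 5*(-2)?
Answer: -55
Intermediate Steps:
H = 12 (H = 2 + 10 = 12)
H*(-1) - 43 = 12*(-1) - 43 = -12 - 43 = -55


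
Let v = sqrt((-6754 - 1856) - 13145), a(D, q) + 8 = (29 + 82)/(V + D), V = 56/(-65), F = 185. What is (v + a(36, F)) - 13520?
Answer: -30890737/2284 + I*sqrt(21755) ≈ -13525.0 + 147.5*I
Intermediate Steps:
V = -56/65 (V = 56*(-1/65) = -56/65 ≈ -0.86154)
a(D, q) = -8 + 111/(-56/65 + D) (a(D, q) = -8 + (29 + 82)/(-56/65 + D) = -8 + 111/(-56/65 + D))
v = I*sqrt(21755) (v = sqrt(-8610 - 13145) = sqrt(-21755) = I*sqrt(21755) ≈ 147.5*I)
(v + a(36, F)) - 13520 = (I*sqrt(21755) + (7663 - 520*36)/(-56 + 65*36)) - 13520 = (I*sqrt(21755) + (7663 - 18720)/(-56 + 2340)) - 13520 = (I*sqrt(21755) - 11057/2284) - 13520 = (-11057/2284 + I*sqrt(21755)) - 13520 = -30890737/2284 + I*sqrt(21755)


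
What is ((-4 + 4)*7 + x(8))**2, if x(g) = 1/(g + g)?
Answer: 1/256 ≈ 0.0039063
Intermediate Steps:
x(g) = 1/(2*g)
((-4 + 4)*7 + x(8))**2 = ((-4 + 4)*7 + (1/2)/8)**2 = (0*7 + (1/2)*(1/8))**2 = (0 + 1/16)**2 = (1/16)**2 = 1/256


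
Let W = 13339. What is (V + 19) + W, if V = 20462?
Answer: 33820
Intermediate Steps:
(V + 19) + W = (20462 + 19) + 13339 = 20481 + 13339 = 33820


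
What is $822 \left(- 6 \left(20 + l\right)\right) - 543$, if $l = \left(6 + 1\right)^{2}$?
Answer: $-340851$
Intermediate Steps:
$l = 49$ ($l = 7^{2} = 49$)
$822 \left(- 6 \left(20 + l\right)\right) - 543 = 822 \left(- 6 \left(20 + 49\right)\right) - 543 = 822 \left(\left(-6\right) 69\right) - 543 = 822 \left(-414\right) - 543 = -340308 - 543 = -340851$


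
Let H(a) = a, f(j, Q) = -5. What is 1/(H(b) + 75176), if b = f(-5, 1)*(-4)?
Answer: 1/75196 ≈ 1.3299e-5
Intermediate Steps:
b = 20 (b = -5*(-4) = 20)
1/(H(b) + 75176) = 1/(20 + 75176) = 1/75196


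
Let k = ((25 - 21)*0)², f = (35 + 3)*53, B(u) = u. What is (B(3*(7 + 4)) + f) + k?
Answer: 2047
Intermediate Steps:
f = 2014 (f = 38*53 = 2014)
k = 0 (k = (4*0)² = 0² = 0)
(B(3*(7 + 4)) + f) + k = (3*(7 + 4) + 2014) + 0 = (3*11 + 2014) + 0 = (33 + 2014) + 0 = 2047 + 0 = 2047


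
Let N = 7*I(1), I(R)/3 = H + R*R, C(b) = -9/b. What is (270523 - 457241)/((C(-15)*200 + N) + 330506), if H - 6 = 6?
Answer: -186718/330899 ≈ -0.56427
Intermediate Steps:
H = 12 (H = 6 + 6 = 12)
I(R) = 36 + 3*R² (I(R) = 3*(12 + R*R) = 3*(12 + R²) = 36 + 3*R²)
N = 273 (N = 7*(36 + 3*1²) = 7*(36 + 3*1) = 7*(36 + 3) = 7*39 = 273)
(270523 - 457241)/((C(-15)*200 + N) + 330506) = (270523 - 457241)/((-9/(-15)*200 + 273) + 330506) = -186718/((-9*(-1/15)*200 + 273) + 330506) = -186718/(((⅗)*200 + 273) + 330506) = -186718/((120 + 273) + 330506) = -186718/(393 + 330506) = -186718/330899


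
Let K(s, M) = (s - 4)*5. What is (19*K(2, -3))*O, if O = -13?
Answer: 2470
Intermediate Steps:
K(s, M) = -20 + 5*s (K(s, M) = (-4 + s)*5 = -20 + 5*s)
(19*K(2, -3))*O = (19*(-20 + 5*2))*(-13) = (19*(-20 + 10))*(-13) = (19*(-10))*(-13) = -190*(-13) = 2470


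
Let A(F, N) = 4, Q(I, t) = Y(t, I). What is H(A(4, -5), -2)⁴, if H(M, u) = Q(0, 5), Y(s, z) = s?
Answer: 625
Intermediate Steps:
Q(I, t) = t
H(M, u) = 5
H(A(4, -5), -2)⁴ = 5⁴ = 625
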